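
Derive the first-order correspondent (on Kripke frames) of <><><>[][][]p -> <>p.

This is a Sahlqvist (Geach-type) schema ◇^3□^3p → □^0◇^1p.
Minimal-valuation argument: fix x; take any y with xR^3y and any z with xR^0z. Set V(p) to the set of worlds R-reachable from y in exactly 3 steps. Then □^3p holds at y, so the antecedent holds at x; validity forces ◇^1p at z, giving a w with zR^1w and yR^3w.
First-order correspondent: forall x forall y (x R^3 y -> exists w (y R^3 w & xRw)).

forall x forall y (x R^3 y -> exists w (y R^3 w & xRw))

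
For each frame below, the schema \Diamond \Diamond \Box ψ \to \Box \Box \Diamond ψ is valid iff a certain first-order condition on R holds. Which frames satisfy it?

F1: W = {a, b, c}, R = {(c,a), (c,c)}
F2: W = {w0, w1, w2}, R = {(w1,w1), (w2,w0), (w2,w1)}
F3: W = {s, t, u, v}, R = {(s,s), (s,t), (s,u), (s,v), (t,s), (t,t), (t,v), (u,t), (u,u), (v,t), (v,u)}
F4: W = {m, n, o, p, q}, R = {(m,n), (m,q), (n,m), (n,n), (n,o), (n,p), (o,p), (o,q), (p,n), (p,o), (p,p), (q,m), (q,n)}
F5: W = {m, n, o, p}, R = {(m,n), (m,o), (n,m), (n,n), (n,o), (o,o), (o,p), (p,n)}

This is the axiom for a generalized confluence (Geach) condition; its first-order frame correspondent is \forall x \forall y \forall z ((x R^2 y \wedge x R^2 z) \to \exists w (yRw \wedge zRw)).
F1: fails — cR²a, cR²a but no w with aRw and aRw.
F2: satisfies the condition.
F3: satisfies the condition.
F4: fails — nR²o, nR²q but no w with oRw and qRw.
F5: fails — mR²o, mR²p but no w with oRw and pRw.
Valid on: F2, F3.

F2, F3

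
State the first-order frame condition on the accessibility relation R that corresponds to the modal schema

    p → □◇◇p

∀x ∀z (xRz → ∃w (x = w ∧ zR²w))

This is a Sahlqvist (Geach-type) schema ◇^0□^0p → □^1◇^2p.
First-order correspondent: ∀x ∀z (xRz → ∃w (x = w ∧ zR²w)).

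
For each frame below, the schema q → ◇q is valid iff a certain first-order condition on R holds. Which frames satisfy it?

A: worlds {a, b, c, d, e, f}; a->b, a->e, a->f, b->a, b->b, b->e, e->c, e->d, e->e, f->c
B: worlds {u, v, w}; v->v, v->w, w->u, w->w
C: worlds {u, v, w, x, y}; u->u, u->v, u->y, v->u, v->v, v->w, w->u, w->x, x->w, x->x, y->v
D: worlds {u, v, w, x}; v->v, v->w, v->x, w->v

none

Frame correspondent (Sahlqvist): ∀x ∃w (x = w ∧ xRw) — i.e. a generalized confluence (Geach) condition.
A: fails — at a but no w with a=w and aRw.
B: fails — at u but no t with u=t and uRt.
C: fails — at w but no t with w=t and wRt.
D: fails — at u but no t with u=t and uRt.
Valid on no frame.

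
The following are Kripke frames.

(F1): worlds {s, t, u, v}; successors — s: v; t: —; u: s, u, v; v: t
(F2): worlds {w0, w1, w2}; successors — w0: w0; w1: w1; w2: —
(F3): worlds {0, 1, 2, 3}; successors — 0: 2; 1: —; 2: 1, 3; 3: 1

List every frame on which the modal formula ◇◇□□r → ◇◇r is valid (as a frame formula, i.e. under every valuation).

(F2)

Frame correspondent (Sahlqvist): ∀x ∀y (xR²y → ∃w (yR²w ∧ xR²w)) — i.e. a generalized confluence (Geach) condition.
(F1): fails — sR²t but no w with tR²w and sR²w.
(F2): condition met.
(F3): fails — 0R²1 but no w with 1R²w and 0R²w.
Valid on: (F2).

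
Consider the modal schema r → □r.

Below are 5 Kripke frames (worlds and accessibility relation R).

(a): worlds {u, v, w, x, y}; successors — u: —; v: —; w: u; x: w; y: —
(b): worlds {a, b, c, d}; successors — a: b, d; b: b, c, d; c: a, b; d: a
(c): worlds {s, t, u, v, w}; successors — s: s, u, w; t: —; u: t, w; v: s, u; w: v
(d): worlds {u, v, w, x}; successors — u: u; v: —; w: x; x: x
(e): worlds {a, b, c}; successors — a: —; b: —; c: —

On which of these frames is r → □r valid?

Frame correspondent (Sahlqvist): ∀x ∀z (xRz → ∃w (x = w ∧ z = w)) — i.e. a generalized confluence (Geach) condition.
(a): fails — wRu but w ≠ u.
(b): fails — aRb but a ≠ b.
(c): fails — sRu but s ≠ u.
(d): fails — wRx but w ≠ x.
(e): satisfies the condition.
Valid on: (e).

(e)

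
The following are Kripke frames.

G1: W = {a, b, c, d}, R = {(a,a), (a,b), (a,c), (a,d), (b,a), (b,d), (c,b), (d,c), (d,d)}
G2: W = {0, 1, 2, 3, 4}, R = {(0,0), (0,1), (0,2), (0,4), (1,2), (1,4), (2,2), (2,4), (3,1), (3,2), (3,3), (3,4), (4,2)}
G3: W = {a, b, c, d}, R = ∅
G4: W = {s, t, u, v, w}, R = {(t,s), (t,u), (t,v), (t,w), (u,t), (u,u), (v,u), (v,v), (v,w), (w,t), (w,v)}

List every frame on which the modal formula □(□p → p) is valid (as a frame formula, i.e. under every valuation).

G3

Frame correspondent (Sahlqvist): ∀x ∀y (Rxy → Ryy) — i.e. shift-reflexivity.
G1: fails — Rdc but not Rcc.
G2: fails — R34 but not R44.
G3: ✓.
G4: fails — Rwt but not Rtt.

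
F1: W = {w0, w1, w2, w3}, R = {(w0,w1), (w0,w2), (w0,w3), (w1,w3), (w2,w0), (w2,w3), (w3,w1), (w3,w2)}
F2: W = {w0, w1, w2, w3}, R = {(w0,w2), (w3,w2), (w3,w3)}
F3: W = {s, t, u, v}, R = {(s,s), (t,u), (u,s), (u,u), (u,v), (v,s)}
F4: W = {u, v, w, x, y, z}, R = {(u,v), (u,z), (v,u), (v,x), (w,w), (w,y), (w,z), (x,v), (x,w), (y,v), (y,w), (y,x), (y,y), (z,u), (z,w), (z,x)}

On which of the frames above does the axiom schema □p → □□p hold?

This is the axiom for transitivity; its first-order frame correspondent is ∀x ∀y ∀z (Rxy ∧ Ryz → Rxz).
F1: fails — Rw3w1 and Rw1w3 but not Rw3w3.
F2: holds.
F3: fails — Rtu and Ruv but not Rtv.
F4: fails — Ruv and Rvu but not Ruu.

F2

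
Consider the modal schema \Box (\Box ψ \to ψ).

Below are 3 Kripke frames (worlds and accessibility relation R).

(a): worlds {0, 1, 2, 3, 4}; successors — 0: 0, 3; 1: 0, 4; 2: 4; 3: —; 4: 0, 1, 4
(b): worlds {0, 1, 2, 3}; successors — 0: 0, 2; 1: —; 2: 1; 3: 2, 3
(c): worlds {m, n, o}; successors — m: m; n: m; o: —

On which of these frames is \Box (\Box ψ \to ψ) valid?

(c)

This is the axiom for shift-reflexivity; its first-order frame correspondent is \forall x \forall y (Rxy \to Ryy).
(a): fails — R03 but not R33.
(b): fails — R32 but not R22.
(c): satisfies the condition.
Valid on: (c).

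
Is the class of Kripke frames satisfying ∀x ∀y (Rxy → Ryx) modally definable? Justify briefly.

Definable; q → □◇q defines it

Yes: it is symmetry, defined by the B schema q → □◇q.
Suppose q→□◇q is valid. Take Rxy and set V(q)={x}. Then q at x, so □◇q at x, so ◇q at y, so some z with Ryz has q; z=x, i.e. Ryx.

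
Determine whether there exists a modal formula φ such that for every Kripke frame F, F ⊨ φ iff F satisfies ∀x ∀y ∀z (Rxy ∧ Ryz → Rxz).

The condition is transitivity. A defining modal formula is □p → □□p.
Suppose □p→□□p is valid. Take Rxy, Ryz and set V(p)={w : Rxw}. Then □p at x, so □□p at x, so □p at y, so p at z, i.e. Rxz.

Yes, by □p → □□p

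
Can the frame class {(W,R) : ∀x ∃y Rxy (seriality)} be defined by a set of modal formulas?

Yes: it is seriality, defined by the D schema □r → ◇r.
Suppose □r→◇r is valid. At any x set V(r)=W. Then □r at x, so ◇r at x, so x has a successor.

Definable; □r → ◇r defines it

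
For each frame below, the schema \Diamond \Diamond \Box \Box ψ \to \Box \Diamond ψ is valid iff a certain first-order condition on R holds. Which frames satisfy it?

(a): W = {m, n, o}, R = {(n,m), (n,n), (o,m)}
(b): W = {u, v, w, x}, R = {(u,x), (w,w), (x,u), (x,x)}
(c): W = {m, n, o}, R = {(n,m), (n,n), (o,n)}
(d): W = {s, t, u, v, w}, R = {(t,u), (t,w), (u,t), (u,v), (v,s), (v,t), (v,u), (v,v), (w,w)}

(b)

Frame correspondent (Sahlqvist): \forall x \forall y \forall z ((x R^2 y \wedge xRz) \to \exists w (y R^2 w \wedge zRw)) — i.e. a generalized confluence (Geach) condition.
(a): fails — nR²m, nRm but no w with mR²w and mRw.
(b): ✓.
(c): fails — nR²m, nRm but no w with mR²w and mRw.
(d): fails — tR²w, tRu but no w* with wR²w* and uRw*.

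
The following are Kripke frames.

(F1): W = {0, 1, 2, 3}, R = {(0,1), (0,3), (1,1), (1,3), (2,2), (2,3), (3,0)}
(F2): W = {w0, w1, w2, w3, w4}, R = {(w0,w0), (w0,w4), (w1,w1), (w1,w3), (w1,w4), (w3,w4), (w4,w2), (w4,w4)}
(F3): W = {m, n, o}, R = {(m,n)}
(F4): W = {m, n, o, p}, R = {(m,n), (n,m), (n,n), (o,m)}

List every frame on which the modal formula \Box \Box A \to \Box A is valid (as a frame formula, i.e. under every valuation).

The schema corresponds to density: \forall x \forall y (Rxy \to \exists z (Rxz \wedge Rzy)).
(F1): fails — R30 but no z with R3z and Rz0.
(F2): satisfies the condition.
(F3): fails — Rmn but no z with Rmz and Rzn.
(F4): fails — Rom but no z with Roz and Rzm.
Valid on: (F2).

(F2)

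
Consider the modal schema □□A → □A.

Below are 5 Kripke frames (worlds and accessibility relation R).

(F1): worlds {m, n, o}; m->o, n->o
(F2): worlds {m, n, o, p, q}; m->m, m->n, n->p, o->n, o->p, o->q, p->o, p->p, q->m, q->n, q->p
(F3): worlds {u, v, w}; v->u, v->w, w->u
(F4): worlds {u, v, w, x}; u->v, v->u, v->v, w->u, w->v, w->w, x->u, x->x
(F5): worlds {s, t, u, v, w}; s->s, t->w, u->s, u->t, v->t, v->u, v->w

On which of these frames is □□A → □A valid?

The schema corresponds to density: ∀x ∀y (Rxy → ∃z (Rxz ∧ Rzy)).
(F1): fails — Rno but no z with Rnz and Rzo.
(F2): fails — Roq but no z with Roz and Rzq.
(F3): fails — Rwu but no z with Rwz and Rzu.
(F4): satisfies the condition.
(F5): fails — Rut but no z with Ruz and Rzt.

(F4)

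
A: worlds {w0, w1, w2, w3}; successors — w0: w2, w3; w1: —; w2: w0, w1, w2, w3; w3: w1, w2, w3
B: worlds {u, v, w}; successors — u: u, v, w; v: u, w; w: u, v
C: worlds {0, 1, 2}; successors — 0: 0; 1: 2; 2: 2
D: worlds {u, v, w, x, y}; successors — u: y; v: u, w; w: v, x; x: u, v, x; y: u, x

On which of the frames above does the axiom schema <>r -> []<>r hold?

C

Frame correspondent (Sahlqvist): forall x forall y forall z (Rxy & Rxz -> Ryz) — i.e. the Euclidean property.
A: fails — Rw2w1 and Rw2w2 but not Rw1w2.
B: fails — Ruv and Ruv but not Rvv.
C: ✓.
D: fails — Ruy and Ruy but not Ryy.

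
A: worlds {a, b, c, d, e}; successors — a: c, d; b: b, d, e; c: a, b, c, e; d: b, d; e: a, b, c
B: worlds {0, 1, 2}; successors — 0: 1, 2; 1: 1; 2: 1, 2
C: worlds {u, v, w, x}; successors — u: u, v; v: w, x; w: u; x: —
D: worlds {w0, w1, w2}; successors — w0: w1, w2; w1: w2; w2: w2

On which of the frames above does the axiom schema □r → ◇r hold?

The schema corresponds to seriality: ∀x ∃y Rxy.
A: ✓.
B: ✓.
C: fails — world x has no successor.
D: ✓.

A, B, D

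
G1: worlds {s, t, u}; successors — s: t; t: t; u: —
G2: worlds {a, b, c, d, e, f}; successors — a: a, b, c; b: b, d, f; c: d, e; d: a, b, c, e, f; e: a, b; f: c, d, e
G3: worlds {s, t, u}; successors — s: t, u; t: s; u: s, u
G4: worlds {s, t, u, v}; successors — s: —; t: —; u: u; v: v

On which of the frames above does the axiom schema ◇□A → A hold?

G3, G4

This is the axiom for symmetry; its first-order frame correspondent is ∀x ∀y (Rxy → Ryx).
G1: fails — Rst but not Rts.
G2: fails — Rde but not Red.
G3: condition met.
G4: condition met.
Valid on: G3, G4.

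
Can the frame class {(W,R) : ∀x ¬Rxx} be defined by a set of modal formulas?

If a class were modally definable it would be closed under surjective bounded morphisms (Goldblatt–Thomason).
The 2-cycle (worlds a,b with a→b→a) is irreflexive, and the map sending every world to a single reflexive point • is a surjective bounded morphism (forth: every edge maps to (•,•); back: every world has a successor). So any modal formula valid on the 2-cycle is also valid on the reflexive point, which is not irreflexive.
Hence irreflexivity is not modally definable.

No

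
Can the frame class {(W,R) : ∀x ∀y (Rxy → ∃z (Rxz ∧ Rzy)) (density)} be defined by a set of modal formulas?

Yes, by □□r → □r

The condition is density. A defining modal formula is □□r → □r.
Suppose □□r→□r is valid. Take Rxy and set V(r)={w : xR²w}. Then □□r at x, so □r at x, so r at y, i.e. ∃z(Rxz∧Rzy).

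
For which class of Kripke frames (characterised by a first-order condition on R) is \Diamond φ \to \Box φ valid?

partial functionality: \forall x \forall y \forall z (Rxy \wedge Rxz \to y = z)

Suppose ◇φ→□φ is valid. Take Rxy, Rxz and set V(φ)={y}. Then ◇φ at x, so □φ at x, so φ at z, i.e. z=y.
Conversely, on a frame with partial functionality the schema holds at every world under every valuation.
So the correspondent is partial functionality.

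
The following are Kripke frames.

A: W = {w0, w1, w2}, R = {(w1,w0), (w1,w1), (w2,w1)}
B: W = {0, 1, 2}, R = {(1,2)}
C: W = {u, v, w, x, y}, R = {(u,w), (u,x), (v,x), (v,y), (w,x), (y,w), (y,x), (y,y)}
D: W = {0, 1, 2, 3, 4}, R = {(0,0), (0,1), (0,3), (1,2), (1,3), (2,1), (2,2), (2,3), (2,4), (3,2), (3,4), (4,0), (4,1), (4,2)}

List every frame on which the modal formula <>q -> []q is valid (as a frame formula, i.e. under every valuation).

B

Frame correspondent (Sahlqvist): forall x forall y forall z (Rxy & Rxz -> y = z) — i.e. partial functionality.
A: fails — w1 sees both w0 and w1.
B: holds.
C: fails — u sees both w and x.
D: fails — 0 sees both 0 and 1.
Valid on: B.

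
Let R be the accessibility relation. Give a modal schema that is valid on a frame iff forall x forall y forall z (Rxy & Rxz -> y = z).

◇r → □r

This is partial functionality; the standard corresponding axiom is CD: ◇r → □r.
Suppose ◇r→□r is valid. Take Rxy, Rxz and set V(r)={y}. Then ◇r at x, so □r at x, so r at z, i.e. z=y.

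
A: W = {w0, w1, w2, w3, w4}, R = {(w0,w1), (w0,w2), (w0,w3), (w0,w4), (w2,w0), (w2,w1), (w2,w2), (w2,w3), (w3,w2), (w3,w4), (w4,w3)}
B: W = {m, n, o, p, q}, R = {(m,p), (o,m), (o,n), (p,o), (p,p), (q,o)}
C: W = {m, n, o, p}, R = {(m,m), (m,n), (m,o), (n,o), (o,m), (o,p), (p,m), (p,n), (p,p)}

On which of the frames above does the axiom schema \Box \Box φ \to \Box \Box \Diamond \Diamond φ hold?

This is the axiom for a generalized confluence (Geach) condition; its first-order frame correspondent is \forall x \forall z (x R^2 z \to \exists w (x R^2 w \wedge z R^2 w)).
A: fails — w0R²w1 but no w with w0R²w and w1R²w.
B: fails — pR²n but no w with pR²w and nR²w.
C: ✓.
Valid on: C.

C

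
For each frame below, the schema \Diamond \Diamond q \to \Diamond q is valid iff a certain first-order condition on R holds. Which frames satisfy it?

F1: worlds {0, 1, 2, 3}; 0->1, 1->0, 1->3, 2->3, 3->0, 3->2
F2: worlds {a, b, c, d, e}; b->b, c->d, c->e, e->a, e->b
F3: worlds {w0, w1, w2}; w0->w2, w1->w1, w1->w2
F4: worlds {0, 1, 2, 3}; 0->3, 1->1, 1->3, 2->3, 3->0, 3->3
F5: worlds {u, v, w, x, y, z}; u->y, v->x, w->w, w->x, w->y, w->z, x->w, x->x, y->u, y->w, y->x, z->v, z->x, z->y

Frame correspondent (Sahlqvist): \forall x \forall y \forall z (Rxy \wedge Ryz \to Rxz) — i.e. transitivity.
F1: fails — R10 and R01 but not R11.
F2: fails — Rce and Reb but not Rcb.
F3: condition met.
F4: fails — R23 and R30 but not R20.
F5: fails — Rxw and Rwy but not Rxy.

F3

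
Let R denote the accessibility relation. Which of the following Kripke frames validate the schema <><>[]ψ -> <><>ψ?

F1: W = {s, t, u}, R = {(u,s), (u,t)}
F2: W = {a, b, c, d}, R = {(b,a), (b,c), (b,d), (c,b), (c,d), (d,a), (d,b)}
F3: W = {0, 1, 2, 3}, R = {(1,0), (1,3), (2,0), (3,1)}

F1

The schema corresponds to a generalized confluence (Geach) condition: forall x forall y (x R^2 y -> exists w (yRw & x R^2 w)).
F1: holds.
F2: fails — bR²a but no w with aRw and bR²w.
F3: fails — 1R²1 but no w with 1Rw and 1R²w.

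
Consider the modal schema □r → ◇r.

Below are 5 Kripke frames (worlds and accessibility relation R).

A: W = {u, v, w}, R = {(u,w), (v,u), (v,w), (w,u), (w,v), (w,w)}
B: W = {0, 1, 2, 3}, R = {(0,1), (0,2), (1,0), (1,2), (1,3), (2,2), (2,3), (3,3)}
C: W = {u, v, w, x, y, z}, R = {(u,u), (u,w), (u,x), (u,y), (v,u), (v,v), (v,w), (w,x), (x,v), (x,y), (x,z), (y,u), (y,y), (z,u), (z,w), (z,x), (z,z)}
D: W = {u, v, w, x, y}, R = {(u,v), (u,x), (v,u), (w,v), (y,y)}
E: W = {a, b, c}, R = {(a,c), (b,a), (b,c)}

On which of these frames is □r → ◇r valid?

A, B, C

Frame correspondent (Sahlqvist): ∀x ∃y Rxy — i.e. seriality.
A: ✓.
B: ✓.
C: ✓.
D: fails — world x has no successor.
E: fails — world c has no successor.
Valid on: A, B, C.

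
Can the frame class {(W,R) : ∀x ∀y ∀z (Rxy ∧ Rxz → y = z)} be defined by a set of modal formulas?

Yes: it is partial functionality, defined by the CD schema ◇r → □r.
Suppose ◇r→□r is valid. Take Rxy, Rxz and set V(r)={y}. Then ◇r at x, so □r at x, so r at z, i.e. z=y.

Yes — defined by ◇r → □r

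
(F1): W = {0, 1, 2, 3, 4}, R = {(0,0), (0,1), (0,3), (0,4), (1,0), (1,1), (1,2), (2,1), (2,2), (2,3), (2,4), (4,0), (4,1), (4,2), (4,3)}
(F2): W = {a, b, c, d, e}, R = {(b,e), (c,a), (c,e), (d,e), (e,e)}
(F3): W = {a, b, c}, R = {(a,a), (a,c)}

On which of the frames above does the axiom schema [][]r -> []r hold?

Frame correspondent (Sahlqvist): forall x forall y (Rxy -> exists z (Rxz & Rzy)) — i.e. density.
(F1): holds.
(F2): fails — Rca but no z with Rcz and Rza.
(F3): holds.

(F1), (F3)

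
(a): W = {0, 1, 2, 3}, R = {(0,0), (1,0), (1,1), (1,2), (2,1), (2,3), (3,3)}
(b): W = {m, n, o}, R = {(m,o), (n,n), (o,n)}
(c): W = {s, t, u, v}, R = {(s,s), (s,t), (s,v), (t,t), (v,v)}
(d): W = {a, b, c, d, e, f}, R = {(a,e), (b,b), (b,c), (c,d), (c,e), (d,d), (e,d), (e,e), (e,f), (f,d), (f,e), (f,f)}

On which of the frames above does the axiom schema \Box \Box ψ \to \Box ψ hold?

This is the axiom for density; its first-order frame correspondent is \forall x \forall y (Rxy \to \exists z (Rxz \wedge Rzy)).
(a): condition met.
(b): fails — Rmo but no z with Rmz and Rzo.
(c): condition met.
(d): condition met.
Valid on: (a), (c), (d).

(a), (c), (d)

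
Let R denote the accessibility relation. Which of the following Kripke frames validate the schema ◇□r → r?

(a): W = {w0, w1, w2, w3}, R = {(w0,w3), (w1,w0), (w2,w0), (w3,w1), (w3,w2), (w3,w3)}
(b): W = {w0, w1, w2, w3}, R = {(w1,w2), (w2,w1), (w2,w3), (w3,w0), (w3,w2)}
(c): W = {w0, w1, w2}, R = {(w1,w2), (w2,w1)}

(c)

Frame correspondent (Sahlqvist): ∀x ∀y (Rxy → Ryx) — i.e. symmetry.
(a): fails — Rw1w0 but not Rw0w1.
(b): fails — Rw3w0 but not Rw0w3.
(c): ✓.
Valid on: (c).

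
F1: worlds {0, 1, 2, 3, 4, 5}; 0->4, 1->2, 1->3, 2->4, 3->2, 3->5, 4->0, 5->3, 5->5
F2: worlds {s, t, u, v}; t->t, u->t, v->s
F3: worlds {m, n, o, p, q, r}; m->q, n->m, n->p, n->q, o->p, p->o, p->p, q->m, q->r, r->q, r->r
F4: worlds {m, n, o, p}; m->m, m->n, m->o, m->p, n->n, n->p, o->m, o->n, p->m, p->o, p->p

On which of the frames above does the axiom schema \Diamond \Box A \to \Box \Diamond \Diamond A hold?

The schema corresponds to a generalized confluence (Geach) condition: \forall x \forall y \forall z ((xRy \wedge xRz) \to \exists w (yRw \wedge z R^2 w)).
F1: fails — 0R4, 0R4 but no w with 4Rw and 4R²w.
F2: fails — vRs, vRs but no w with sRw and sR²w.
F3: fails — nRm, nRm but no w with mRw and mR²w.
F4: holds.

F4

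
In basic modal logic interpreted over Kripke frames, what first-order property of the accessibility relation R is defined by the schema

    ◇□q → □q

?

the Euclidean property: ∀x ∀y ∀z (Rxy ∧ Rxz → Ryz)

Replacing q by ¬q and contraposing gives the equivalent schema ◇q → □◇q.
Suppose ◇q→□◇q is valid. Take Rxy, Rxz and set V(q)={y}. Then ◇q at x, so □◇q at x, so ◇q at z, so some w with Rzw has q; w=y, i.e. Rzy. By symmetry of the argument, Ryz.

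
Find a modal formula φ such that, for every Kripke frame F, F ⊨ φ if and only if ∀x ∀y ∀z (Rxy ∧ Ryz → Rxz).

This is transitivity; the standard corresponding axiom is 4: □s → □□s.
Suppose □s→□□s is valid. Take Rxy, Ryz and set V(s)={w : Rxw}. Then □s at x, so □□s at x, so □s at y, so s at z, i.e. Rxz.

□s → □□s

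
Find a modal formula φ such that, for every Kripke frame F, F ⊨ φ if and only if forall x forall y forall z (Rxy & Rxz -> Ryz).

◇s → □◇s

A defining formula is ◇s → □◇s (the 5 axiom).
Suppose ◇s→□◇s is valid. Take Rxy, Rxz and set V(s)={y}. Then ◇s at x, so □◇s at x, so ◇s at z, so some w with Rzw has s; w=y, i.e. Rzy. By symmetry of the argument, Ryz.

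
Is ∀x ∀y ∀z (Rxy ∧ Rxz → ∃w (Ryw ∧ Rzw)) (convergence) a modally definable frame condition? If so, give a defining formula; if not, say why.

Yes, by ◇□q → □◇q

This is a Sahlqvist condition; the .2 axiom ◇□q → □◇q defines it.
Suppose ◇□q→□◇q is valid. Take Rxy, Rxz and set V(q)={w : Ryw}. Then □q at y so ◇□q at x, so □◇q at x, so ◇q at z, giving w with Rzw and Ryw.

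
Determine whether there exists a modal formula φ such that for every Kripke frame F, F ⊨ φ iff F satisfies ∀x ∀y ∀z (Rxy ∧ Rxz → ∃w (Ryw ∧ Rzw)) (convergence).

Yes — defined by ◇□r → □◇r

Yes: it is convergence, defined by the .2 schema ◇□r → □◇r.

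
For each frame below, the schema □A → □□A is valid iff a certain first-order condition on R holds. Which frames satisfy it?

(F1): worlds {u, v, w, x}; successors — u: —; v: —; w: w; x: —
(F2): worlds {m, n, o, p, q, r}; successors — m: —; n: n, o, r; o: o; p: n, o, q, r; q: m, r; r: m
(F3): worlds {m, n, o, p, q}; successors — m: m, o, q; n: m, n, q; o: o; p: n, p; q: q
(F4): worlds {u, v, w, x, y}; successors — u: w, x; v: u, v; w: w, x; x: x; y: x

The schema corresponds to transitivity: ∀x ∀y ∀z (Rxy ∧ Ryz → Rxz).
(F1): ✓.
(F2): fails — Rnr and Rrm but not Rnm.
(F3): fails — Rpn and Rnq but not Rpq.
(F4): fails — Rvu and Ruw but not Rvw.
Valid on: (F1).

(F1)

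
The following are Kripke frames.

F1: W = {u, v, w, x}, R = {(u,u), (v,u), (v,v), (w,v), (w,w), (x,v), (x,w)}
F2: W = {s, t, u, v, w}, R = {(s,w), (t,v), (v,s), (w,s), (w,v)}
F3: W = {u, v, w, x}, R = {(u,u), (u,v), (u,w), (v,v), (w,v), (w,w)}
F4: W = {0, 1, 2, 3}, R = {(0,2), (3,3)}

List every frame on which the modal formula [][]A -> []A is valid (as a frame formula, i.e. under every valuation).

The schema corresponds to density: forall x forall y (Rxy -> exists z (Rxz & Rzy)).
F1: satisfies the condition.
F2: fails — Rtv but no z with Rtz and Rzv.
F3: satisfies the condition.
F4: fails — R02 but no z with R0z and Rz2.

F1, F3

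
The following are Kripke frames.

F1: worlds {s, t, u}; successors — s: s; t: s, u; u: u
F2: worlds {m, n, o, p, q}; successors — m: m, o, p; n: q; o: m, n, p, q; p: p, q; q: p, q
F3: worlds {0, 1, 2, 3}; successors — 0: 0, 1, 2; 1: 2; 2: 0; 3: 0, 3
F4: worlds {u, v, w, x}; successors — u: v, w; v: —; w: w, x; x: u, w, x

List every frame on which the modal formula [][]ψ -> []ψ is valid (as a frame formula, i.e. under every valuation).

Frame correspondent (Sahlqvist): forall x forall y (Rxy -> exists z (Rxz & Rzy)) — i.e. density.
F1: satisfies the condition.
F2: fails — Ron but no z with Roz and Rzn.
F3: fails — R12 but no z with R1z and Rz2.
F4: fails — Ruv but no z with Ruz and Rzv.

F1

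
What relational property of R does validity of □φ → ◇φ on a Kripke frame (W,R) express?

seriality: ∀x ∃y Rxy

This schema is the D axiom.
It corresponds to seriality: ∀x ∃y Rxy.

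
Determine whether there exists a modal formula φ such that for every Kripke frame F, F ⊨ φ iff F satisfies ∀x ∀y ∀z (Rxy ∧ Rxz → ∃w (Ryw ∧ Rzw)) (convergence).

This is a Sahlqvist condition; the .2 axiom ◇□q → □◇q defines it.
Suppose ◇□q→□◇q is valid. Take Rxy, Rxz and set V(q)={w : Ryw}. Then □q at y so ◇□q at x, so □◇q at x, so ◇q at z, giving w with Rzw and Ryw.

Yes — defined by ◇□q → □◇q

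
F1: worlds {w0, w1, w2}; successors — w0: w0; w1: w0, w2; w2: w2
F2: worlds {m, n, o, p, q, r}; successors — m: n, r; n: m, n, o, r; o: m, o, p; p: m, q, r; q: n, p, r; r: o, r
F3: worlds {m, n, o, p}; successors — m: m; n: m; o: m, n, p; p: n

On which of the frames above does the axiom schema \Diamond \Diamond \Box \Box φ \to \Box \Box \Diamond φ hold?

F2, F3

This is the axiom for a generalized confluence (Geach) condition; its first-order frame correspondent is \forall x \forall y \forall z ((x R^2 y \wedge x R^2 z) \to \exists w (y R^2 w \wedge zRw)).
F1: fails — w1R²w0, w1R²w2 but no w with w0R²w and w2Rw.
F2: condition met.
F3: condition met.
Valid on: F2, F3.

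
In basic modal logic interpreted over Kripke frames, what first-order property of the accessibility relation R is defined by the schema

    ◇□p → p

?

Replacing p by ¬p and contraposing gives the equivalent schema p → □◇p.
Suppose p→□◇p is valid. Take Rxy and set V(p)={x}. Then p at x, so □◇p at x, so ◇p at y, so some z with Ryz has p; z=x, i.e. Ryx.
Conversely, on a frame with symmetry the schema holds at every world under every valuation.
So the correspondent is symmetry.

symmetry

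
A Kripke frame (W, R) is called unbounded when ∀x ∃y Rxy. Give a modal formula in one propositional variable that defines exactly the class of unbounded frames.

A defining formula is □r → ◇r (the D axiom).
Suppose □r→◇r is valid. At any x set V(r)=W. Then □r at x, so ◇r at x, so x has a successor.

□r → ◇r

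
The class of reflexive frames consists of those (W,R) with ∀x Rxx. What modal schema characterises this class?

A defining formula is □r → r (the T axiom).
Suppose □r→r is valid. At any x set V(r)={w : Rxw}. Then □r holds at x, so r holds at x, i.e. Rxx.

□r → r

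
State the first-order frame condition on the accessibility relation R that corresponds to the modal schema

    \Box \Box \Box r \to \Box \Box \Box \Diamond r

This is a Sahlqvist (Geach-type) schema ◇^0□^3r → □^3◇^1r.
Minimal-valuation argument: fix x; take any y with xR^0y and any z with xR^3z. Set V(r) to the set of worlds R-reachable from y in exactly 3 steps. Then □^3r holds at y, so the antecedent holds at x; validity forces ◇^1r at z, giving a w with zR^1w and yR^3w.
First-order correspondent: \forall x \forall z (x R^3 z \to \exists w (x R^3 w \wedge zRw)).

\forall x \forall z (x R^3 z \to \exists w (x R^3 w \wedge zRw))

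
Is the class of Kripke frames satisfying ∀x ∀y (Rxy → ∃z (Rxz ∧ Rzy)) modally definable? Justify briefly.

Yes, by □□r → □r

The condition is density. A defining modal formula is □□r → □r.
Suppose □□r→□r is valid. Take Rxy and set V(r)={w : xR²w}. Then □□r at x, so □r at x, so r at y, i.e. ∃z(Rxz∧Rzy).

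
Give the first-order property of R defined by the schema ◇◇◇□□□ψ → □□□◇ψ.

∀x ∀y ∀z ((xR³y ∧ xR³z) → ∃w (yR³w ∧ zRw))

This is a Sahlqvist (Geach-type) schema ◇^3□^3ψ → □^3◇^1ψ.
First-order correspondent: ∀x ∀y ∀z ((xR³y ∧ xR³z) → ∃w (yR³w ∧ zRw)).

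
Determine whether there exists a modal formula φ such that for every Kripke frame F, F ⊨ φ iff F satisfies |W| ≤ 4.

If a class were modally definable it would be closed under disjoint unions (Goldblatt–Thomason).
Any modal formula valid on each of 5 disjoint one-world frames is valid on their disjoint union (validity is preserved under disjoint unions). Each one-world frame has |W|=1≤4, but the union has |W|=5.
So no modal formula (or set of formulas) defines exactly the |W|≤4 frames.

Not modally definable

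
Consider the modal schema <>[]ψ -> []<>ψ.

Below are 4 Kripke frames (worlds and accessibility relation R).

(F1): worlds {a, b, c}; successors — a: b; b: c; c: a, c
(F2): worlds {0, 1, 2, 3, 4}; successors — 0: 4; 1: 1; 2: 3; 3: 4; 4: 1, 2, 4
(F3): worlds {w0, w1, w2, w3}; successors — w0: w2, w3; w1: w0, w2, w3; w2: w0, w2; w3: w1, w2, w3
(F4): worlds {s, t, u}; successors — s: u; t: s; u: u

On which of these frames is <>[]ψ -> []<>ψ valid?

The schema corresponds to convergence: forall x forall y forall z (Rxy & Rxz -> exists w (Ryw & Rzw)).
(F1): fails — Rcc and Rca but c and a have no common successor.
(F2): fails — R44 and R42 but 4 and 2 have no common successor.
(F3): ✓.
(F4): ✓.
Valid on: (F3), (F4).

(F3), (F4)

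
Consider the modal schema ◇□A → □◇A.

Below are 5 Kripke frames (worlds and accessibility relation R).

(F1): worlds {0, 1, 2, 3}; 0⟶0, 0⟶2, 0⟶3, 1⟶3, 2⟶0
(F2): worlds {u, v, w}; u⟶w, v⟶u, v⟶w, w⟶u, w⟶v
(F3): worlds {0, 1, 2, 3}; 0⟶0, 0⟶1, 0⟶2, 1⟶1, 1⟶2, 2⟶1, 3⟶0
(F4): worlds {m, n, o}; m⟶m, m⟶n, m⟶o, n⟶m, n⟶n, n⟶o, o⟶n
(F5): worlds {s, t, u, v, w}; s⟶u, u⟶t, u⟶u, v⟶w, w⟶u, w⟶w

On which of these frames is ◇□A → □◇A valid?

(F3), (F4)

Frame correspondent (Sahlqvist): ∀x ∀y ∀z (Rxy ∧ Rxz → ∃w (Ryw ∧ Rzw)) — i.e. convergence.
(F1): fails — R00 and R03 but 0 and 3 have no common successor.
(F2): fails — Rvw and Rvu but w and u have no common successor.
(F3): satisfies the condition.
(F4): satisfies the condition.
(F5): fails — Rut and Rut but t and t have no common successor.
Valid on: (F3), (F4).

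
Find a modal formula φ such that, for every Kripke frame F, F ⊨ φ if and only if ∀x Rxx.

The condition is reflexivity. The T schema □r → r defines it.

□r → r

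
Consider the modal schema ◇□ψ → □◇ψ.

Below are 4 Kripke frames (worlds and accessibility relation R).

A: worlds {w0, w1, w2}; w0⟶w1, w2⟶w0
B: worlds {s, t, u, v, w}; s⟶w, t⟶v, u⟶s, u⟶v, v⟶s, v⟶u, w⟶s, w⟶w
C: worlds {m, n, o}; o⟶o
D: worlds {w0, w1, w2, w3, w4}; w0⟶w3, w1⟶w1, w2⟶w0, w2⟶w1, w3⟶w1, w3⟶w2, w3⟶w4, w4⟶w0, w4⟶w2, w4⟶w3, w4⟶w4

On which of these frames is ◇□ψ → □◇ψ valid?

C

Frame correspondent (Sahlqvist): ∀x ∀y ∀z (Rxy ∧ Rxz → ∃w (Ryw ∧ Rzw)) — i.e. convergence.
A: fails — Rw0w1 and Rw0w1 but w1 and w1 have no common successor.
B: fails — Ruv and Rus but v and s have no common successor.
C: holds.
D: fails — Rw2w1 and Rw2w0 but w1 and w0 have no common successor.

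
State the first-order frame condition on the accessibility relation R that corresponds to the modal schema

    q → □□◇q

This is a Sahlqvist (Geach-type) schema ◇^0□^0q → □^2◇^1q.
Minimal-valuation argument: fix x; take any y with xR^0y and any z with xR^2z. Set V(q) to the set of worlds R-reachable from y in exactly 0 steps. Then □^0q holds at y, so the antecedent holds at x; validity forces ◇^1q at z, giving a w with zR^1w and yR^0w.
First-order correspondent: ∀x ∀z (xR²z → ∃w (x = w ∧ zRw)).

∀x ∀z (xR²z → ∃w (x = w ∧ zRw))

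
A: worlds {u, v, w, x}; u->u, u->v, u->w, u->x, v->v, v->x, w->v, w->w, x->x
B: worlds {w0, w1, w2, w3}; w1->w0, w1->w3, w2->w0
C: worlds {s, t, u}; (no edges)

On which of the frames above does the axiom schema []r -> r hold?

A

This is the axiom for reflexivity; its first-order frame correspondent is forall x Rxx.
A: satisfies the condition.
B: fails — world w0 does not see itself.
C: fails — world s does not see itself.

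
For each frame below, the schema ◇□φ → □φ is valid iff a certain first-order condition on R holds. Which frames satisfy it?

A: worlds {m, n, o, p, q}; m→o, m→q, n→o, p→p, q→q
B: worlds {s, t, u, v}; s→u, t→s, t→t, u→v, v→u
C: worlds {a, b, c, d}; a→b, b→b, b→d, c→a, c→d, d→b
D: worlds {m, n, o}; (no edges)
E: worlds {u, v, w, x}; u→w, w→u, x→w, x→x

The schema corresponds to the Euclidean property: ∀x ∀y ∀z (Rxy ∧ Rxz → Ryz).
A: fails — Rmo and Rmo but not Roo.
B: fails — Rsu and Rsu but not Ruu.
C: fails — Rbd and Rbd but not Rdd.
D: condition met.
E: fails — Ruw and Ruw but not Rww.

D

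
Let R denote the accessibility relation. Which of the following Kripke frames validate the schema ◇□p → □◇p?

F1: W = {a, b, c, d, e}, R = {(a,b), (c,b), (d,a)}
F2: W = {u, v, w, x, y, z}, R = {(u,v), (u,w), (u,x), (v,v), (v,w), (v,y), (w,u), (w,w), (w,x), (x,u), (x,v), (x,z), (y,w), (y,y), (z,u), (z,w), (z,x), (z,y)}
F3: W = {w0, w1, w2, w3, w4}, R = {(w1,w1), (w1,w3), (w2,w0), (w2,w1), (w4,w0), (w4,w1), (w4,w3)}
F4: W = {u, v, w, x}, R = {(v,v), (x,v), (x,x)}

F4

This is the axiom for convergence; its first-order frame correspondent is ∀x ∀y ∀z (Rxy ∧ Rxz → ∃w (Ryw ∧ Rzw)).
F1: fails — Rab and Rab but b and b have no common successor.
F2: fails — Rzx and Rzy but x and y have no common successor.
F3: fails — Rw1w1 and Rw1w3 but w1 and w3 have no common successor.
F4: satisfies the condition.
Valid on: F4.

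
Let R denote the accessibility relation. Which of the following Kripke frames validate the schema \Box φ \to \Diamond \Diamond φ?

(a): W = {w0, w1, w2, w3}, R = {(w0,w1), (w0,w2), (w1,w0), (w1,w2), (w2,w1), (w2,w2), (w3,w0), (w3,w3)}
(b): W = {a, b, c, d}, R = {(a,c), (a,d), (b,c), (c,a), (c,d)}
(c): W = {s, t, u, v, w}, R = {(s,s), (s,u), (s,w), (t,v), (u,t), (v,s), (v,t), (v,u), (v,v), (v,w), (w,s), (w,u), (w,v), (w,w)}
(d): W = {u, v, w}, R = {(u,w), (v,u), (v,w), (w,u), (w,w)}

(a), (d)

Frame correspondent (Sahlqvist): \forall x \exists w (xRw \wedge x R^2 w) — i.e. a generalized confluence (Geach) condition.
(a): ✓.
(b): fails — at b but no w with bRw and bR²w.
(c): fails — at u but no w* with uRw* and uR²w*.
(d): ✓.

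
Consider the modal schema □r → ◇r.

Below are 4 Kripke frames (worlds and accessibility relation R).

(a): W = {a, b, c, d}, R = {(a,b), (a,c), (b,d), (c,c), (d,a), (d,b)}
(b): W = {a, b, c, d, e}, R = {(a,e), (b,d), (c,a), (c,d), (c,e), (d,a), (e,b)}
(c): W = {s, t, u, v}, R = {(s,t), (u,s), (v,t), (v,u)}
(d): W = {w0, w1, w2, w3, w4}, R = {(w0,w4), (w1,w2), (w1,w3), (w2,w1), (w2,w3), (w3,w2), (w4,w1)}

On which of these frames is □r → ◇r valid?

(a), (b), (d)

Frame correspondent (Sahlqvist): ∀x ∃y Rxy — i.e. seriality.
(a): satisfies the condition.
(b): satisfies the condition.
(c): fails — world t has no successor.
(d): satisfies the condition.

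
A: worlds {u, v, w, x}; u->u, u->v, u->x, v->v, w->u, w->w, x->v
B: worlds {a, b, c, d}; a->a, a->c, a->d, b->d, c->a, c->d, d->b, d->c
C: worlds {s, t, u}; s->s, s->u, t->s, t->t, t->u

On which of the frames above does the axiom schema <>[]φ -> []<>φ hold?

A

This is the axiom for convergence; its first-order frame correspondent is forall x forall y forall z (Rxy & Rxz -> exists w (Ryw & Rzw)).
A: satisfies the condition.
B: fails — Rac and Rad but c and d have no common successor.
C: fails — Rsu and Rsu but u and u have no common successor.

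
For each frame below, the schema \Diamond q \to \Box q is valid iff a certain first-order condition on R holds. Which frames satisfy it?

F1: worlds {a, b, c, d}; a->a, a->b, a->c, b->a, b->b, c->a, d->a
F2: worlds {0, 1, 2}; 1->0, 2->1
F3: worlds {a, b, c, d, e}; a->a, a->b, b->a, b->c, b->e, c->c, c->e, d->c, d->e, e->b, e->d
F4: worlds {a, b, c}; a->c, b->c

F2, F4

This is the axiom for partial functionality; its first-order frame correspondent is \forall x \forall y \forall z (Rxy \wedge Rxz \to y = z).
F1: fails — a sees both a and b.
F2: ✓.
F3: fails — a sees both a and b.
F4: ✓.
Valid on: F2, F4.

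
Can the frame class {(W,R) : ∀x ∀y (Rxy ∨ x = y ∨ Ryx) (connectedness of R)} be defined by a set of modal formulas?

Not definable by any modal formula

Modal frame validity is preserved under disjoint unions.
Take 2 disjoint single-world reflexive frames: each is trivially connected, but their disjoint union has 2 worlds with no edge between distinct components, so it is not connected.
So the class is not modally definable.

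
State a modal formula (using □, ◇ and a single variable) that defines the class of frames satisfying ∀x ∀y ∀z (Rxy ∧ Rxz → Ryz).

◇ψ → □◇ψ

A defining formula is ◇ψ → □◇ψ (the 5 axiom).
Suppose ◇ψ→□◇ψ is valid. Take Rxy, Rxz and set V(ψ)={y}. Then ◇ψ at x, so □◇ψ at x, so ◇ψ at z, so some w with Rzw has ψ; w=y, i.e. Rzy. By symmetry of the argument, Ryz.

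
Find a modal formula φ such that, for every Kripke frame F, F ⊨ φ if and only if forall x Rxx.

A defining formula is □ψ → ψ (the T axiom).

□ψ → ψ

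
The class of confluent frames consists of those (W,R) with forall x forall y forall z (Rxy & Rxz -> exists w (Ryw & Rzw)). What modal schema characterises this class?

◇□q → □◇q

A defining formula is ◇□q → □◇q (the .2 axiom).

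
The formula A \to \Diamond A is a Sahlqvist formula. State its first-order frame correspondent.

This is a form of the T axiom.
It corresponds to reflexivity: \forall x Rxx.

Reflexivity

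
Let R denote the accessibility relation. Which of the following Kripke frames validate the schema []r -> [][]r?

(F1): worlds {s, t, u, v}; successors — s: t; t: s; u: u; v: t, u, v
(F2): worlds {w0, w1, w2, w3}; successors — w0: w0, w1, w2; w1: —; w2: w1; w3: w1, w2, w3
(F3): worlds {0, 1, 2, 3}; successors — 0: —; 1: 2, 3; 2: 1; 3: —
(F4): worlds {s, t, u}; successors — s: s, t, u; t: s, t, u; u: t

(F2)

This is the axiom for transitivity; its first-order frame correspondent is forall x forall y forall z (Rxy & Ryz -> Rxz).
(F1): fails — Rvt and Rts but not Rvs.
(F2): ✓.
(F3): fails — R12 and R21 but not R11.
(F4): fails — Rut and Rts but not Rus.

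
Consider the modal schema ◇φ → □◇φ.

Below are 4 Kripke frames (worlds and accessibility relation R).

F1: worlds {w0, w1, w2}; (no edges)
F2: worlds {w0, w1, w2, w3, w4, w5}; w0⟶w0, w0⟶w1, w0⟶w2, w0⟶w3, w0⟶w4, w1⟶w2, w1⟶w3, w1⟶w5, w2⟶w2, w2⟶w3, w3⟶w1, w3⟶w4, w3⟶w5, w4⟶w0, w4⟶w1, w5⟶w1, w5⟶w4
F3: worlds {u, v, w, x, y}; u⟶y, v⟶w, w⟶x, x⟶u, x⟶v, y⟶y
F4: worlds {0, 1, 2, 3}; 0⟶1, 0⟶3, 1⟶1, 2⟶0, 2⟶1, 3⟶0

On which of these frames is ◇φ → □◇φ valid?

F1

This is the axiom for the Euclidean property; its first-order frame correspondent is ∀x ∀y ∀z (Rxy ∧ Rxz → Ryz).
F1: condition met.
F2: fails — Rw0w4 and Rw0w4 but not Rw4w4.
F3: fails — Rvw and Rvw but not Rww.
F4: fails — R01 and R03 but not R13.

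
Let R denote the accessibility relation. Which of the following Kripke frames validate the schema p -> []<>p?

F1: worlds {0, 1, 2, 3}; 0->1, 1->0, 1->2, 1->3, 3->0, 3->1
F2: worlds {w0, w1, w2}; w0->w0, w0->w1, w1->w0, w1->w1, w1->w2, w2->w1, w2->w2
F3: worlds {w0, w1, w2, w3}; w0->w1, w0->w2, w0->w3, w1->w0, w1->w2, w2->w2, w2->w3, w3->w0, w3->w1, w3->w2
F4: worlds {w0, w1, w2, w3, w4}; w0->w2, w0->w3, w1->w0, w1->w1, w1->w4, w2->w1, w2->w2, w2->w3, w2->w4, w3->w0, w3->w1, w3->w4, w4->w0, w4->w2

F2

The schema corresponds to symmetry: forall x forall y (Rxy -> Ryx).
F1: fails — R12 but not R21.
F2: condition met.
F3: fails — Rw1w2 but not Rw2w1.
F4: fails — Rw1w0 but not Rw0w1.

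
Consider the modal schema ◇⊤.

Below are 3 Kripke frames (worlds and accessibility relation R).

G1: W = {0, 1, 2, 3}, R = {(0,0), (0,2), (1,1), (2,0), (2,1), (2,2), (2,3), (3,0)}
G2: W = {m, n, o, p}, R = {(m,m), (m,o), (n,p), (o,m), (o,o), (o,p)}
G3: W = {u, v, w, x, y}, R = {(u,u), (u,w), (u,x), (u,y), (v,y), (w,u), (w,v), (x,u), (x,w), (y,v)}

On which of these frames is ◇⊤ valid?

G1, G3

The schema corresponds to seriality: ∀x ∃y Rxy.
G1: holds.
G2: fails — world p has no successor.
G3: holds.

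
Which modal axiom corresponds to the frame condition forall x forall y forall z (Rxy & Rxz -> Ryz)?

This is the Euclidean property; the standard corresponding axiom is 5: ◇r → □◇r.
Suppose ◇r→□◇r is valid. Take Rxy, Rxz and set V(r)={y}. Then ◇r at x, so □◇r at x, so ◇r at z, so some w with Rzw has r; w=y, i.e. Rzy. By symmetry of the argument, Ryz.

◇r → □◇r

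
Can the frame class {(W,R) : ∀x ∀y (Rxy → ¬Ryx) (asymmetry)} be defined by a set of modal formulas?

If a class were modally definable it would be closed under surjective bounded morphisms (Goldblatt–Thomason).
The 4-cycle (worlds a,b,c,d with a→b→c→d→a) is asymmetric. Mapping every world to a single reflexive point • is a surjective bounded morphism, and the reflexive point is not asymmetric (R•• but asymmetry requires ¬R••).
So the class is not modally definable.

Not definable by any modal formula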